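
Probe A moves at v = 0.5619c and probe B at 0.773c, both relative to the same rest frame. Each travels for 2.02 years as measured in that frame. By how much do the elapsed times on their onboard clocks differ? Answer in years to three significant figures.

A: γ = 1/√(1 − 0.5619²) = 1/√0.6843 = 1.209; τ_A = 2.02/1.209 = 1.671 years.
B: γ = 1/√(1 − 0.773²) = 1/√0.4025 = 1.576; τ_B = 2.02/1.576 = 1.282 years.

|τ_A − τ_B| = 0.389 years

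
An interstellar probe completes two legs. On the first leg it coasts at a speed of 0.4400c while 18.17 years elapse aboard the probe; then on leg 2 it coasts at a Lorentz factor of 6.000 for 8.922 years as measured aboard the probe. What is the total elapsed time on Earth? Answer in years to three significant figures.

Leg 1: γ = 1/√(1 − 0.4400²) = 1/√0.8064 = 1.114; Δt_1 = 1.114 × 18.17 = 20.23 years.
Leg 2: γ = 6.000; Δt_2 = 6.000 × 8.922 = 53.53 years.
Total: 20.23 + 53.53 years.

Δt = 73.8 years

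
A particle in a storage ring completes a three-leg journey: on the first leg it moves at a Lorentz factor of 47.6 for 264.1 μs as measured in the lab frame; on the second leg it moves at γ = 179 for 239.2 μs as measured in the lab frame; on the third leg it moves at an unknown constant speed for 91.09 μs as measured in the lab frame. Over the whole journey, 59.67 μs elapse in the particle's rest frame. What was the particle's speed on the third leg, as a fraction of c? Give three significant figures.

Leg 1: γ = 47.6; τ_1 = 264.1/47.60 = 5.548 μs.
Leg 2: γ = 179; τ_2 = 239.2/179.0 = 1.336 μs.
Leg 3: speed unknown; τ_3 = 91.09/γ_3.
Total proper time: 5.548 + 1.336 + τ_3 = 59.67, so τ_3 = 59.67 − 6.885 = 52.79 μs.
γ_3 = 91.09/52.79 = 1.726; β = √(1 − 1/γ²) = √0.6642.

β = 0.815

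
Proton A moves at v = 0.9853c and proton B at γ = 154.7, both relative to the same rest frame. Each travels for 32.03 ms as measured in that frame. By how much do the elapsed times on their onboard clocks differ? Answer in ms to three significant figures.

|τ_A − τ_B| = 5.26 ms

A: γ = 1/√(1 − 0.9853²) = 1/√0.02918 = 5.854; τ_A = 32.03/5.854 = 5.472 ms.
B: γ = 154.7; τ_B = 32.03/154.7 = 0.2070 ms.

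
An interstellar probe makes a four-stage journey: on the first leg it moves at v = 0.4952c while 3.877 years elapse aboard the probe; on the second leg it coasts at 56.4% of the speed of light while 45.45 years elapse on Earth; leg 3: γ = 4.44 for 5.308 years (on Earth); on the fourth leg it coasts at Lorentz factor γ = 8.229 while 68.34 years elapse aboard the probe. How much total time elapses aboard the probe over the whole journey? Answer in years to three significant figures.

τ = 111 years

Leg 1: 3.877 years is already measured aboard the probe.
Leg 2: β = 0.564; γ = 1/√(1 − 0.564²) = 1/√0.6819 = 1.211; τ_2 = 45.45/1.211 = 37.53 years.
Leg 3: γ = 4.44; τ_3 = 5.308/4.440 = 1.195 years.
Leg 4: 68.34 years is already measured aboard the probe.
Total: 3.877 + 37.53 + 1.195 + 68.34 years.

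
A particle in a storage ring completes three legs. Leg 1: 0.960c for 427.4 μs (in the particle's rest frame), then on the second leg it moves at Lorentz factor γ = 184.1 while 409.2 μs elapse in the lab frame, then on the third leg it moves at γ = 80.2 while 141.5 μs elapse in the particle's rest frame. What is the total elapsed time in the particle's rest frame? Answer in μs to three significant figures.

Leg 1: 427.4 μs is already measured in the particle's rest frame.
Leg 2: γ = 184.1; τ_2 = 409.2/184.1 = 2.223 μs.
Leg 3: 141.5 μs is already measured in the particle's rest frame.
Total: 427.4 + 2.223 + 141.5 μs.

τ = 571 μs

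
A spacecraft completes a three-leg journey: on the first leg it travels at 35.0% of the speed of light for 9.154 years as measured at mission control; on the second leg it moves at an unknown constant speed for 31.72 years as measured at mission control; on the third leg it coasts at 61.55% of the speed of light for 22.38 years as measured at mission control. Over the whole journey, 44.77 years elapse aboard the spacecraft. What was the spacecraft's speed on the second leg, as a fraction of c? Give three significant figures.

β = 0.811

Leg 1: β = 0.350; γ = 1/√(1 − 0.350²) = 1/√0.8775 = 1.068; τ_1 = 9.154/1.068 = 8.575 years.
Leg 2: speed unknown; τ_2 = 31.72/γ_2.
Leg 3: β = 0.6155; γ = 1/√(1 − 0.6155²) = 1/√0.6212 = 1.269; τ_3 = 22.38/1.269 = 17.64 years.
Total proper time: 8.575 + τ_2 + 17.64 = 44.77, so τ_2 = 44.77 − 26.21 = 18.56 years.
γ_2 = 31.72/18.56 = 1.709; β = √(1 − 1/γ²) = √0.6578.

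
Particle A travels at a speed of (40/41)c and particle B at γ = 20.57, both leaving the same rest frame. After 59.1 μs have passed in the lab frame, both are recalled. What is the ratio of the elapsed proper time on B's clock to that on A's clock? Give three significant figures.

τ_B/τ_A = 0.221

A: γ = 1/√(1 − (40/41)²) = 41/9 ≈ 4.556. B: γ = 20.57.
τ_A/τ_B = γ_B/γ_A = 20.57/4.556 = 4.515, so τ_B/τ_A = 0.2215.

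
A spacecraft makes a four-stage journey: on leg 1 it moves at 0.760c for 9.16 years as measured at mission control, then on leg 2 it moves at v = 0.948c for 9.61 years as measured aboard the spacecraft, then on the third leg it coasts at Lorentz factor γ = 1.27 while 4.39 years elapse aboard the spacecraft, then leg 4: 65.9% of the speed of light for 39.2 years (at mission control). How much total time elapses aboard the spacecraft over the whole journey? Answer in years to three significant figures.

τ = 49.4 years

Leg 1: γ = 1/√(1 − 0.760²) = 1/√0.4224 = 1.539; τ_1 = 9.16/1.539 = 5.953 years.
Leg 2: 9.61 years is already measured aboard the spacecraft.
Leg 3: 4.39 years is already measured aboard the spacecraft.
Leg 4: β = 0.659; γ = 1/√(1 − 0.659²) = 1/√0.5657 = 1.330; τ_4 = 39.2/1.330 = 29.48 years.
Total: 5.953 + 9.610 + 4.390 + 29.48 years.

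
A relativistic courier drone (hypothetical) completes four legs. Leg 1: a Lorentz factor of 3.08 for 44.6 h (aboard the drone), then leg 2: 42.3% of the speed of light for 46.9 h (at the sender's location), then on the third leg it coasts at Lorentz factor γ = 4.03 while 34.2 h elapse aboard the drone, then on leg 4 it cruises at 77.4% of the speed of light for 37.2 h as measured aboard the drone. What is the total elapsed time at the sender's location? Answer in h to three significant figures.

Δt = 381 h

Leg 1: γ = 3.08; Δt_1 = 3.080 × 44.6 = 137.4 h.
Leg 2: 46.9 h is already measured at the sender's location.
Leg 3: γ = 4.03; Δt_3 = 4.030 × 34.2 = 137.8 h.
Leg 4: β = 0.774; γ = 1/√(1 − 0.774²) = 1/√0.4009 = 1.579; Δt_4 = 1.579 × 37.2 = 58.75 h.
Total: 137.4 + 46.90 + 137.8 + 58.75 h.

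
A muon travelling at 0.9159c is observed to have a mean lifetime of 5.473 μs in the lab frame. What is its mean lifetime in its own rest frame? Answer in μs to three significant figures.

γ = 1/√(1 − 0.9159²) = 1/√0.1611 = 2.491
The lab-frame lifetime is the dilated interval; the proper lifetime is τ₀ = Δt/γ = 5.473/2.491 μs.

τ₀ = 2.20 μs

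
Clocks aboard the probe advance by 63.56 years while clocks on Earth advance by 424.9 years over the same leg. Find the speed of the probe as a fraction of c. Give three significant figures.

β = 0.989

The proper time is measured aboard the probe (both events occur at the probe's location); Δt is measured on Earth. γ = Δt/τ = 424.9/63.56 = 6.685.
β = √(1 − 1/γ²) = √(1 − 0.02238) = √0.9776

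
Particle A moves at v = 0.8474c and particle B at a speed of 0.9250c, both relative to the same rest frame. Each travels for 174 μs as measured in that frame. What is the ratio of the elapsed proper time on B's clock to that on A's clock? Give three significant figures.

A: γ = 1/√(1 − 0.8474²) = 1/√0.2819 = 1.883. B: γ = 1/√(1 − 0.9250²) = 1/√0.1444 = 2.632.
τ_A/τ_B = γ_B/γ_A = 2.632/1.883 = 1.397, so τ_B/τ_A = 0.7156.

τ_B/τ_A = 0.716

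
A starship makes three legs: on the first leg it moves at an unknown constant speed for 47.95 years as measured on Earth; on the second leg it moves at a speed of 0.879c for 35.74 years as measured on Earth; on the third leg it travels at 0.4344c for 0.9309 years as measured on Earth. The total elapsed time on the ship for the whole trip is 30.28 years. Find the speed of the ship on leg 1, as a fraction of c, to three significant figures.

β = 0.966

Leg 1: speed unknown; τ_1 = 47.95/γ_1.
Leg 2: γ = 1/√(1 − 0.879²) = 1/√0.2274 = 2.097; τ_2 = 35.74/2.097 = 17.04 years.
Leg 3: γ = 1/√(1 − 0.4344²) = 1/√0.8113 = 1.110; τ_3 = 0.9309/1.110 = 0.8385 years.
Total proper time: τ_1 + 17.04 + 0.8385 = 30.28, so τ_1 = 30.28 − 17.88 = 12.40 years.
γ_1 = 47.95/12.40 = 3.867; β = √(1 − 1/γ²) = √0.9331.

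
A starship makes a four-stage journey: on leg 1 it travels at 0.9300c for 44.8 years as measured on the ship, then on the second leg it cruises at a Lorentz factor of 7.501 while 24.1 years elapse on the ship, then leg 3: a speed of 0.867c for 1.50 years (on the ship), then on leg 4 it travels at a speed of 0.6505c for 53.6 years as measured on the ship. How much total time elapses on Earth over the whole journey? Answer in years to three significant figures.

Leg 1: γ = 1/√(1 − 0.9300²) = 1/√0.1351 = 2.721; Δt_1 = 2.721 × 44.8 = 121.9 years.
Leg 2: γ = 7.501; Δt_2 = 7.501 × 24.1 = 180.8 years.
Leg 3: γ = 1/√(1 − 0.867²) = 1/√0.2483 = 2.007; Δt_3 = 2.007 × 1.50 = 3.010 years.
Leg 4: γ = 1/√(1 − 0.6505²) = 1/√0.5768 = 1.317; Δt_4 = 1.317 × 53.6 = 70.57 years.
Total: 121.9 + 180.8 + 3.010 + 70.57 years.

Δt = 376 years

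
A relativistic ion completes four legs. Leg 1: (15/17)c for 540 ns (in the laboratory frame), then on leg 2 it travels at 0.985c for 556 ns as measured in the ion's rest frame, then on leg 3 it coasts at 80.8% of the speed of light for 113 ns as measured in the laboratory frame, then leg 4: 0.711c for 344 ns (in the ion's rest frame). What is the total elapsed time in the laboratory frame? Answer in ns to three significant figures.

Δt = 4360 ns

Leg 1: 540 ns is already measured in the laboratory frame.
Leg 2: γ = 1/√(1 − 0.985²) = 1/√0.02977 = 5.795; Δt_2 = 5.795 × 556 = 3222 ns.
Leg 3: 113 ns is already measured in the laboratory frame.
Leg 4: γ = 1/√(1 − 0.711²) = 1/√0.4945 = 1.422; Δt_4 = 1.422 × 344 = 489.2 ns.
Total: 540.0 + 3222 + 113.0 + 489.2 ns.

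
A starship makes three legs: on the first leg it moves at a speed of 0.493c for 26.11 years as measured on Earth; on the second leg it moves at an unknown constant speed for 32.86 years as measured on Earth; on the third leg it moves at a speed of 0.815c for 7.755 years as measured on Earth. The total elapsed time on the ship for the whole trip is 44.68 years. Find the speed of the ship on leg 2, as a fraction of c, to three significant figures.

β = 0.847

Leg 1: γ = 1/√(1 − 0.493²) = 1/√0.7570 = 1.149; τ_1 = 26.11/1.149 = 22.72 years.
Leg 2: speed unknown; τ_2 = 32.86/γ_2.
Leg 3: γ = 1/√(1 − 0.815²) = 1/√0.3358 = 1.726; τ_3 = 7.755/1.726 = 4.494 years.
Total proper time: 22.72 + τ_2 + 4.494 = 44.68, so τ_2 = 44.68 − 27.21 = 17.47 years.
γ_2 = 32.86/17.47 = 1.881; β = √(1 − 1/γ²) = √0.7174.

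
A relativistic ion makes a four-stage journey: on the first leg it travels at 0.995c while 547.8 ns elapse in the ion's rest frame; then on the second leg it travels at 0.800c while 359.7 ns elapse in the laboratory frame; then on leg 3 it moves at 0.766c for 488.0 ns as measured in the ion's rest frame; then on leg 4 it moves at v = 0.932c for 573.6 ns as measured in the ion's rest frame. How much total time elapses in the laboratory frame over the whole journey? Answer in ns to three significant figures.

Δt = 8190 ns

Leg 1: γ = 1/√(1 − 0.995²) = 1/√0.009975 = 10.01; Δt_1 = 10.01 × 547.8 = 5485 ns.
Leg 2: 359.7 ns is already measured in the laboratory frame.
Leg 3: γ = 1/√(1 − 0.766²) = 1/√0.4132 = 1.556; Δt_3 = 1.556 × 488.0 = 759.1 ns.
Leg 4: γ = 1/√(1 − 0.932²) = 1/√0.1314 = 2.759; Δt_4 = 2.759 × 573.6 = 1583 ns.
Total: 5485 + 359.7 + 759.1 + 1583 ns.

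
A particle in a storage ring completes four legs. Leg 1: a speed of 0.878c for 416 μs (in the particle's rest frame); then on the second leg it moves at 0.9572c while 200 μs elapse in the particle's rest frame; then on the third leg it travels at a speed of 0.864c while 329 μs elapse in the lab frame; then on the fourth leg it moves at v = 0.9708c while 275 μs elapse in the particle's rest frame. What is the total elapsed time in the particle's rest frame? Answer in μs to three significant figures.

τ = 1060 μs

Leg 1: 416 μs is already measured in the particle's rest frame.
Leg 2: 200 μs is already measured in the particle's rest frame.
Leg 3: γ = 1/√(1 − 0.864²) = 1/√0.2535 = 1.986; τ_3 = 329/1.986 = 165.6 μs.
Leg 4: 275 μs is already measured in the particle's rest frame.
Total: 416.0 + 200.0 + 165.6 + 275.0 μs.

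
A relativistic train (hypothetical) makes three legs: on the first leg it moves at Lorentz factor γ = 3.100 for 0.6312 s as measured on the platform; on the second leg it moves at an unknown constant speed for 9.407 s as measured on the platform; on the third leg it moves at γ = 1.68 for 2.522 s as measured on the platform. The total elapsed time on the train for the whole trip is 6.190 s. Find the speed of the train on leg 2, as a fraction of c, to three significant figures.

Leg 1: γ = 3.100; τ_1 = 0.6312/3.100 = 0.2036 s.
Leg 2: speed unknown; τ_2 = 9.407/γ_2.
Leg 3: γ = 1.68; τ_3 = 2.522/1.680 = 1.501 s.
Total proper time: 0.2036 + τ_2 + 1.501 = 6.190, so τ_2 = 6.190 − 1.705 = 4.485 s.
γ_2 = 9.407/4.485 = 2.097; β = √(1 − 1/γ²) = √0.7727.

β = 0.879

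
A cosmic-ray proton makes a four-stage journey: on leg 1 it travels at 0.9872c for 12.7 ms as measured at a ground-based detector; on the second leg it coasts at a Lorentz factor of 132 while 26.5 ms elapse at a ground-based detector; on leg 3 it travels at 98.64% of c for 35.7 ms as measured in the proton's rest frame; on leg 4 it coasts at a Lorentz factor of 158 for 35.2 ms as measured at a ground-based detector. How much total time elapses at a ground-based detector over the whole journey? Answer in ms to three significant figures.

Leg 1: 12.7 ms is already measured at a ground-based detector.
Leg 2: 26.5 ms is already measured at a ground-based detector.
Leg 3: β = 0.9864; γ = 1/√(1 − 0.9864²) = 1/√0.02702 = 6.084; Δt_3 = 6.084 × 35.7 = 217.2 ms.
Leg 4: 35.2 ms is already measured at a ground-based detector.
Total: 12.70 + 26.50 + 217.2 + 35.20 ms.

Δt = 292 ms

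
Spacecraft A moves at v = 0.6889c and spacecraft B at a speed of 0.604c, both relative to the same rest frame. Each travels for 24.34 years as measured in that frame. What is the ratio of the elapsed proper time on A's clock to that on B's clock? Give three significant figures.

A: γ = 1/√(1 − 0.6889²) = 1/√0.5254 = 1.380. B: γ = 1/√(1 − 0.604²) = 1/√0.6352 = 1.255.
τ_A/τ_B = γ_B/γ_A = 1.255/1.380 = 0.9095, so τ_A/τ_B = 0.9095.

τ_A/τ_B = 0.909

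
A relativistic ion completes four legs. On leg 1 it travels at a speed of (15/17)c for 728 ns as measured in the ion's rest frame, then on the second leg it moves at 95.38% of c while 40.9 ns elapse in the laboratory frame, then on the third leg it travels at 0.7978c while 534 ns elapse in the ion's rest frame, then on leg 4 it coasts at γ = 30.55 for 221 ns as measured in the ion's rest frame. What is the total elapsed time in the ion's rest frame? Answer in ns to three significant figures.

τ = 1500 ns

Leg 1: 728 ns is already measured in the ion's rest frame.
Leg 2: β = 0.9538; γ = 1/√(1 − 0.9538²) = 1/√0.09027 = 3.328; τ_2 = 40.9/3.328 = 12.29 ns.
Leg 3: 534 ns is already measured in the ion's rest frame.
Leg 4: 221 ns is already measured in the ion's rest frame.
Total: 728.0 + 12.29 + 534.0 + 221.0 ns.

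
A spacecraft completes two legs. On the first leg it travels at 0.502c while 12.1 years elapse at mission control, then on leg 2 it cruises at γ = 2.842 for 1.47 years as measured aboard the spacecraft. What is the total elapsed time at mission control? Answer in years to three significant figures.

Δt = 16.3 years

Leg 1: 12.1 years is already measured at mission control.
Leg 2: γ = 2.842; Δt_2 = 2.842 × 1.47 = 4.178 years.
Total: 12.10 + 4.178 years.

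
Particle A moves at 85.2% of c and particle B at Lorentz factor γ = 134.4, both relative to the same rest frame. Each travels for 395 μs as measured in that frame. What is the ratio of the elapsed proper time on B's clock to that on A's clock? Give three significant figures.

A: β = 0.852; γ = 1/√(1 − 0.852²) = 1/√0.2741 = 1.910. B: γ = 134.4.
τ_A/τ_B = γ_B/γ_A = 134.4/1.910 = 70.36, so τ_B/τ_A = 0.01421.

τ_B/τ_A = 0.0142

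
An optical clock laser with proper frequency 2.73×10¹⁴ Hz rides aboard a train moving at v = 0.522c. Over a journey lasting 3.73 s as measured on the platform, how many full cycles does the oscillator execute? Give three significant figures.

N = 8.69×10¹⁴

γ = 1/√(1 − 0.522²) = 1/√0.7275 = 1.172
The oscillator's own cycle count is N = f × τ where τ is the proper time on the train. τ = Δt/γ = 3.73/1.172 = 3.181 s = 3.181×10⁰ s.
N = 2.73×10¹⁴ × 3.181×10⁰ = 8.685×10¹⁴.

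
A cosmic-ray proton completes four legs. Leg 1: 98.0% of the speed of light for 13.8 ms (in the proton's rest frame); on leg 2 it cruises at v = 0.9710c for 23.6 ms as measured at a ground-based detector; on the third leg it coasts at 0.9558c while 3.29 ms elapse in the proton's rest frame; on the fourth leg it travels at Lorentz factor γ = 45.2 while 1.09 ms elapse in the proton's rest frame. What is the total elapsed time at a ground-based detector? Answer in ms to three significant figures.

Leg 1: β = 0.980; γ = 1/√(1 − 0.980²) = 1/√0.03960 = 5.025; Δt_1 = 5.025 × 13.8 = 69.35 ms.
Leg 2: 23.6 ms is already measured at a ground-based detector.
Leg 3: γ = 1/√(1 − 0.9558²) = 1/√0.08645 = 3.401; Δt_3 = 3.401 × 3.29 = 11.19 ms.
Leg 4: γ = 45.2; Δt_4 = 45.20 × 1.09 = 49.27 ms.
Total: 69.35 + 23.60 + 11.19 + 49.27 ms.

Δt = 153 ms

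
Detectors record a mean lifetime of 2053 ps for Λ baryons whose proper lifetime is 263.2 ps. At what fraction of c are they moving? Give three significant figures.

v = 0.992c

γ = Δt/τ₀ = 2053/263.2 = 7.800
β = √(1 − 1/γ²) = √(1 − 0.01644) = √0.9836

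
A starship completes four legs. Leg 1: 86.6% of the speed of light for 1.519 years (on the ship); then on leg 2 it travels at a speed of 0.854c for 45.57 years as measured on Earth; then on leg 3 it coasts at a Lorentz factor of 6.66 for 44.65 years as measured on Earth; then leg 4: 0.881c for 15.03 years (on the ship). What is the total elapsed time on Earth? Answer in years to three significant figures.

Δt = 125 years

Leg 1: β = 0.866; γ = 1/√(1 − 0.866²) = 1/√0.2500 = 2.000; Δt_1 = 2.000 × 1.519 = 3.038 years.
Leg 2: 45.57 years is already measured on Earth.
Leg 3: 44.65 years is already measured on Earth.
Leg 4: γ = 1/√(1 − 0.881²) = 1/√0.2238 = 2.114; Δt_4 = 2.114 × 15.03 = 31.77 years.
Total: 3.038 + 45.57 + 44.65 + 31.77 years.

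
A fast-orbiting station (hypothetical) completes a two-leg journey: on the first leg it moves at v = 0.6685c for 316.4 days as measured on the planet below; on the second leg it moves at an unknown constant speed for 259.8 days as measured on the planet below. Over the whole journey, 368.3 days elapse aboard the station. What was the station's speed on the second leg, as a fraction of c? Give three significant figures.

Leg 1: γ = 1/√(1 − 0.6685²) = 1/√0.5531 = 1.345; τ_1 = 316.4/1.345 = 235.3 days.
Leg 2: speed unknown; τ_2 = 259.8/γ_2.
Total proper time: 235.3 + τ_2 = 368.3, so τ_2 = 368.3 − 235.3 = 133.0 days.
γ_2 = 259.8/133.0 = 1.954; β = √(1 − 1/γ²) = √0.7380.

β = 0.859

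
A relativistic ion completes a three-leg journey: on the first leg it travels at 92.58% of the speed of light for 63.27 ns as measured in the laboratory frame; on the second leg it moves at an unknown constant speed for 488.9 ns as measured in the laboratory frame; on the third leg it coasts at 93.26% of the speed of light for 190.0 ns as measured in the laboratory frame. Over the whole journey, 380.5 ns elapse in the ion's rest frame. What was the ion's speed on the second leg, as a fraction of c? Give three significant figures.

Leg 1: β = 0.9258; γ = 1/√(1 − 0.9258²) = 1/√0.1429 = 2.645; τ_1 = 63.27/2.645 = 23.92 ns.
Leg 2: speed unknown; τ_2 = 488.9/γ_2.
Leg 3: β = 0.9326; γ = 1/√(1 − 0.9326²) = 1/√0.1303 = 2.771; τ_3 = 190.0/2.771 = 68.57 ns.
Total proper time: 23.92 + τ_2 + 68.57 = 380.5, so τ_2 = 380.5 − 92.49 = 288.0 ns.
γ_2 = 488.9/288.0 = 1.698; β = √(1 − 1/γ²) = √0.6530.

β = 0.808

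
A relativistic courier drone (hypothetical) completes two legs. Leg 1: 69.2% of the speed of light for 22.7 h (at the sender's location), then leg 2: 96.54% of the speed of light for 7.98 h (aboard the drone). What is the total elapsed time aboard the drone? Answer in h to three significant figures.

Leg 1: β = 0.692; γ = 1/√(1 − 0.692²) = 1/√0.5211 = 1.385; τ_1 = 22.7/1.385 = 16.39 h.
Leg 2: 7.98 h is already measured aboard the drone.
Total: 16.39 + 7.980 h.

τ = 24.4 h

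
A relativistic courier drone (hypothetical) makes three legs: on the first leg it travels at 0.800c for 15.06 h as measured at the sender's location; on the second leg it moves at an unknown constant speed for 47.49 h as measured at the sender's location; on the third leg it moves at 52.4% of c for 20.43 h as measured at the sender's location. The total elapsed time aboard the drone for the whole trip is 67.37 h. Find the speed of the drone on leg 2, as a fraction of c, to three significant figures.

β = 0.507

Leg 1: γ = 1/√(1 − 0.800²) = 5/3 ≈ 1.667; τ_1 = 15.06/1.667 = 9.036 h.
Leg 2: speed unknown; τ_2 = 47.49/γ_2.
Leg 3: β = 0.524; γ = 1/√(1 − 0.524²) = 1/√0.7254 = 1.174; τ_3 = 20.43/1.174 = 17.40 h.
Total proper time: 9.036 + τ_2 + 17.40 = 67.37, so τ_2 = 67.37 − 26.44 = 40.93 h.
γ_2 = 47.49/40.93 = 1.160; β = √(1 − 1/γ²) = √0.2571.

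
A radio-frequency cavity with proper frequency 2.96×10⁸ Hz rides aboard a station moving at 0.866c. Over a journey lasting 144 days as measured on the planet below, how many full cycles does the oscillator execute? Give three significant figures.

N = 1.84×10¹⁵

γ = 1/√(1 − 0.866²) = 1/√0.2500 = 2.000
The oscillator's own cycle count is N = f × τ where τ is the proper time aboard the station. τ = Δt/γ = 144/2.000 = 72.01 days = 6.221×10⁶ s.
N = 2.96×10⁸ × 6.221×10⁶ = 1.842×10¹⁵.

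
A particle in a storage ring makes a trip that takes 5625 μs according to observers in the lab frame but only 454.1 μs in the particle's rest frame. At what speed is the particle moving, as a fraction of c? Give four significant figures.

β = 0.9967

The proper time is measured in the particle's rest frame (both events occur at the particle's location); Δt is measured in the lab frame. γ = Δt/τ = 5625/454.1 = 12.39.
β = √(1 − 1/γ²) = √(1 − 0.006517) = √0.9935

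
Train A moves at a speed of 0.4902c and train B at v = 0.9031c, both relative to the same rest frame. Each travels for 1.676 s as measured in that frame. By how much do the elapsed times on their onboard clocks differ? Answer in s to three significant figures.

A: γ = 1/√(1 − 0.4902²) = 1/√0.7597 = 1.147; τ_A = 1.676/1.147 = 1.461 s.
B: γ = 1/√(1 − 0.9031²) = 1/√0.1844 = 2.329; τ_B = 1.676/2.329 = 0.7197 s.

|τ_A − τ_B| = 0.741 s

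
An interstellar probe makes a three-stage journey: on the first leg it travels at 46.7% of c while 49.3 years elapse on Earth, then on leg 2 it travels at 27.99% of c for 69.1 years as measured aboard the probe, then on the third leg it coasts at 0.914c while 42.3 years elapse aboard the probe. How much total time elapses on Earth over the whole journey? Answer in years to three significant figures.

Δt = 226 years

Leg 1: 49.3 years is already measured on Earth.
Leg 2: β = 0.2799; γ = 1/√(1 − 0.2799²) = 1/√0.9217 = 1.042; Δt_2 = 1.042 × 69.1 = 71.98 years.
Leg 3: γ = 1/√(1 − 0.914²) = 1/√0.1646 = 2.465; Δt_3 = 2.465 × 42.3 = 104.3 years.
Total: 49.30 + 71.98 + 104.3 years.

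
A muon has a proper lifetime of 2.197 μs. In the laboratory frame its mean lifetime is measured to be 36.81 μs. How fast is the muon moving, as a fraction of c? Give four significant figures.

γ = Δt/τ₀ = 36.81/2.197 = 16.75
β = √(1 − 1/γ²) = √(1 − 0.003562) = √0.9964

v = 0.9982c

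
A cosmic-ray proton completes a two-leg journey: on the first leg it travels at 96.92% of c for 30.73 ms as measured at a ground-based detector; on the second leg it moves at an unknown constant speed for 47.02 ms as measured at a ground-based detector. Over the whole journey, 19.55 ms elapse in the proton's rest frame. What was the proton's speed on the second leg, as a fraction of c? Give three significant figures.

Leg 1: β = 0.9692; γ = 1/√(1 − 0.9692²) = 1/√0.06065 = 4.061; τ_1 = 30.73/4.061 = 7.568 ms.
Leg 2: speed unknown; τ_2 = 47.02/γ_2.
Total proper time: 7.568 + τ_2 = 19.55, so τ_2 = 19.55 − 7.568 = 11.98 ms.
γ_2 = 47.02/11.98 = 3.924; β = √(1 − 1/γ²) = √0.9351.

β = 0.967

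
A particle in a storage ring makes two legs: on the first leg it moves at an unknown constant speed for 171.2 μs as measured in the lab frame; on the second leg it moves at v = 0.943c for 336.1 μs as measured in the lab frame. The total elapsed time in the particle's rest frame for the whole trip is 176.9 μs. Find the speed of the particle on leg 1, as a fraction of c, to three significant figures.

Leg 1: speed unknown; τ_1 = 171.2/γ_1.
Leg 2: γ = 1/√(1 − 0.943²) = 1/√0.1108 = 3.005; τ_2 = 336.1/3.005 = 111.9 μs.
Total proper time: τ_1 + 111.9 = 176.9, so τ_1 = 176.9 − 111.9 = 65.05 μs.
γ_1 = 171.2/65.05 = 2.632; β = √(1 − 1/γ²) = √0.8556.

β = 0.925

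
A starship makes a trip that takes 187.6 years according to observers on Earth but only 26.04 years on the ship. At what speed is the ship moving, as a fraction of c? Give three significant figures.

The proper time is measured on the ship (both events occur at the ship's location); Δt is measured on Earth. γ = Δt/τ = 187.6/26.04 = 7.204.
β = √(1 − 1/γ²) = √(1 − 0.01927) = √0.9807

v = 0.990c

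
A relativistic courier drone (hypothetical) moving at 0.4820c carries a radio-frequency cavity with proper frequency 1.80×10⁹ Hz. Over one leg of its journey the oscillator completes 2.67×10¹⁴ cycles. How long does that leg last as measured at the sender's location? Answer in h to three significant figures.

Δt = 47.0 h

γ = 1/√(1 − 0.4820²) = 1/√0.7677 = 1.141
Proper time for N cycles: τ = N/f = 2.67×10¹⁴/(1.80×10⁹) = 1.483×10⁵ s = 41.20 h.
Lab-frame duration Δt = γτ = 1.141 × 41.20 = 47.03 h.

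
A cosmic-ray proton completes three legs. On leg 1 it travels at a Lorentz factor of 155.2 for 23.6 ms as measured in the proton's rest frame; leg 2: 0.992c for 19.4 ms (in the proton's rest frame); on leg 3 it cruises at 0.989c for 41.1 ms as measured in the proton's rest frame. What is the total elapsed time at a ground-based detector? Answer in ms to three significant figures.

Leg 1: γ = 155.2; Δt_1 = 155.2 × 23.6 = 3663 ms.
Leg 2: γ = 1/√(1 − 0.992²) = 1/√0.01594 = 7.922; Δt_2 = 7.922 × 19.4 = 153.7 ms.
Leg 3: γ = 1/√(1 − 0.989²) = 1/√0.02188 = 6.761; Δt_3 = 6.761 × 41.1 = 277.9 ms.
Total: 3663 + 153.7 + 277.9 ms.

Δt = 4090 ms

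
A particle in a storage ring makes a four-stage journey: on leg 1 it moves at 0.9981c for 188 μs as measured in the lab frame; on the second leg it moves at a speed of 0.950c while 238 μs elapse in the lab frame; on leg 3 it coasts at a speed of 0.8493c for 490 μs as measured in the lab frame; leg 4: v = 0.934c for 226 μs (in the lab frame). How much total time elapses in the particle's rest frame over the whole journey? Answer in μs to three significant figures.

Leg 1: γ = 1/√(1 − 0.9981²) = 1/√0.003796 = 16.23; τ_1 = 188/16.23 = 11.58 μs.
Leg 2: γ = 1/√(1 − 0.950²) = 1/√0.09750 = 3.203; τ_2 = 238/3.203 = 74.32 μs.
Leg 3: γ = 1/√(1 − 0.8493²) = 1/√0.2787 = 1.894; τ_3 = 490/1.894 = 258.7 μs.
Leg 4: γ = 1/√(1 − 0.934²) = 1/√0.1276 = 2.799; τ_4 = 226/2.799 = 80.74 μs.
Total: 11.58 + 74.32 + 258.7 + 80.74 μs.

τ = 425 μs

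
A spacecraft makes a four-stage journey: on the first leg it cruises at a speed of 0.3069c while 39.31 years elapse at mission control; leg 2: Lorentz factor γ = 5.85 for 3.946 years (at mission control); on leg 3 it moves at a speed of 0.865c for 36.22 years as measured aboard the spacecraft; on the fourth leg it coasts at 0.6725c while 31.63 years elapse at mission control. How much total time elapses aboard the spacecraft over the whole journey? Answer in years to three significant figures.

τ = 97.7 years

Leg 1: γ = 1/√(1 − 0.3069²) = 1/√0.9058 = 1.051; τ_1 = 39.31/1.051 = 37.41 years.
Leg 2: γ = 5.85; τ_2 = 3.946/5.850 = 0.6745 years.
Leg 3: 36.22 years is already measured aboard the spacecraft.
Leg 4: γ = 1/√(1 − 0.6725²) = 1/√0.5477 = 1.351; τ_4 = 31.63/1.351 = 23.41 years.
Total: 37.41 + 0.6745 + 36.22 + 23.41 years.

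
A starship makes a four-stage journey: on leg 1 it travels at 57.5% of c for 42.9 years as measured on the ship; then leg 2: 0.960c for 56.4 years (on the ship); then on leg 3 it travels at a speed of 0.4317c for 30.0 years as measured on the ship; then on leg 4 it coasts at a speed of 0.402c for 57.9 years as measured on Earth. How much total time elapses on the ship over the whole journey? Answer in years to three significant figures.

Leg 1: 42.9 years is already measured on the ship.
Leg 2: 56.4 years is already measured on the ship.
Leg 3: 30.0 years is already measured on the ship.
Leg 4: γ = 1/√(1 − 0.402²) = 1/√0.8384 = 1.092; τ_4 = 57.9/1.092 = 53.02 years.
Total: 42.90 + 56.40 + 30.00 + 53.02 years.

τ = 182 years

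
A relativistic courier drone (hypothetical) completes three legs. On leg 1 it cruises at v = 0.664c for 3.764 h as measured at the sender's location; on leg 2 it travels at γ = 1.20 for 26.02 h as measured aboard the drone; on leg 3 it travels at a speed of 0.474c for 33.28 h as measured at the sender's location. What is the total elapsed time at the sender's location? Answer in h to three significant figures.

Δt = 68.3 h

Leg 1: 3.764 h is already measured at the sender's location.
Leg 2: γ = 1.20; Δt_2 = 1.200 × 26.02 = 31.22 h.
Leg 3: 33.28 h is already measured at the sender's location.
Total: 3.764 + 31.22 + 33.28 h.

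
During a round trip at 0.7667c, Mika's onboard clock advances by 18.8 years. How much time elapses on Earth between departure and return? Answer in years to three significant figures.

γ = 1/√(1 − 0.7667²) = 1/√0.4122 = 1.558
Earth-frame duration is the dilated interval: Δt = γτ = 1.558 × 18.8 years.

Δt = 29.3 years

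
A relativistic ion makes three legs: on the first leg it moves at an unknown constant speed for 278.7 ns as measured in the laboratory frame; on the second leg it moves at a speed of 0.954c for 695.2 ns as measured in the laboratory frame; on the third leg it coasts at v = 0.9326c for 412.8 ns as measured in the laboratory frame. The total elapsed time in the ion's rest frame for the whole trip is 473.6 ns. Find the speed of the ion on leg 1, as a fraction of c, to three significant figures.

Leg 1: speed unknown; τ_1 = 278.7/γ_1.
Leg 2: γ = 1/√(1 − 0.954²) = 1/√0.08988 = 3.335; τ_2 = 695.2/3.335 = 208.4 ns.
Leg 3: γ = 1/√(1 − 0.9326²) = 1/√0.1303 = 2.771; τ_3 = 412.8/2.771 = 149.0 ns.
Total proper time: τ_1 + 208.4 + 149.0 = 473.6, so τ_1 = 473.6 − 357.4 = 116.2 ns.
γ_1 = 278.7/116.2 = 2.399; β = √(1 − 1/γ²) = √0.8262.

β = 0.909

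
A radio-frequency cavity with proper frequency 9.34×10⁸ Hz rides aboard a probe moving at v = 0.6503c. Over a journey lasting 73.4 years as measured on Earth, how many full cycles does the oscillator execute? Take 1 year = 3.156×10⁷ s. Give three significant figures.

N = 1.64×10¹⁸

γ = 1/√(1 − 0.6503²) = 1/√0.5771 = 1.316
The oscillator's own cycle count is N = f × τ where τ is the proper time aboard the probe. τ = Δt/γ = 73.4/1.316 = 55.76 years = 1.760×10⁹ s.
N = 9.34×10⁸ × 1.760×10⁹ = 1.644×10¹⁸.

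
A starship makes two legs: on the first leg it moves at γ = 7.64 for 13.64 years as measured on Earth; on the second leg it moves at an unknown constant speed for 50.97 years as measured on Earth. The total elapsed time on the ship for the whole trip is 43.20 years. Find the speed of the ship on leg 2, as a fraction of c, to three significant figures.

β = 0.583

Leg 1: γ = 7.64; τ_1 = 13.64/7.640 = 1.785 years.
Leg 2: speed unknown; τ_2 = 50.97/γ_2.
Total proper time: 1.785 + τ_2 = 43.20, so τ_2 = 43.20 − 1.785 = 41.41 years.
γ_2 = 50.97/41.41 = 1.231; β = √(1 − 1/γ²) = √0.3398.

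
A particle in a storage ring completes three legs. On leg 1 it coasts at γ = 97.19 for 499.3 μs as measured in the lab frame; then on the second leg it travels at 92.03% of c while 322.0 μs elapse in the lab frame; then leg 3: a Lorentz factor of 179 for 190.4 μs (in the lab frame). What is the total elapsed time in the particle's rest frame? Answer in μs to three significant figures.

τ = 132 μs

Leg 1: γ = 97.19; τ_1 = 499.3/97.19 = 5.137 μs.
Leg 2: β = 0.9203; γ = 1/√(1 − 0.9203²) = 1/√0.1530 = 2.556; τ_2 = 322.0/2.556 = 126.0 μs.
Leg 3: γ = 179; τ_3 = 190.4/179.0 = 1.064 μs.
Total: 5.137 + 126.0 + 1.064 μs.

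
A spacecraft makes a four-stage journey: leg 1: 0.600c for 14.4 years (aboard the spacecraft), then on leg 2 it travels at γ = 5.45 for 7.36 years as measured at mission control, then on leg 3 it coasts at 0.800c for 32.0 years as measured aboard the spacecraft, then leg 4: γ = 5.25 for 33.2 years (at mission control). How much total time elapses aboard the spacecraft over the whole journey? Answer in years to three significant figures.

τ = 54.1 years

Leg 1: 14.4 years is already measured aboard the spacecraft.
Leg 2: γ = 5.45; τ_2 = 7.36/5.450 = 1.350 years.
Leg 3: 32.0 years is already measured aboard the spacecraft.
Leg 4: γ = 5.25; τ_4 = 33.2/5.250 = 6.324 years.
Total: 14.40 + 1.350 + 32.00 + 6.324 years.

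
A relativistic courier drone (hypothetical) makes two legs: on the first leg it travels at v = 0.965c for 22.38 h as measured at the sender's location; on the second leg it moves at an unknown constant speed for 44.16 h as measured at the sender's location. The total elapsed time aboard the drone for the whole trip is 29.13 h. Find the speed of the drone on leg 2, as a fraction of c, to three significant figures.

β = 0.850

Leg 1: γ = 1/√(1 − 0.965²) = 1/√0.06878 = 3.813; τ_1 = 22.38/3.813 = 5.869 h.
Leg 2: speed unknown; τ_2 = 44.16/γ_2.
Total proper time: 5.869 + τ_2 = 29.13, so τ_2 = 29.13 − 5.869 = 23.26 h.
γ_2 = 44.16/23.26 = 1.898; β = √(1 − 1/γ²) = √0.7225.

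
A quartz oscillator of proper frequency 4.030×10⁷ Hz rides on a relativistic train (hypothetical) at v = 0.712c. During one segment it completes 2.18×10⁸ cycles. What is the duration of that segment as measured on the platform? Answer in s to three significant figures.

Δt = 7.70 s

γ = 1/√(1 − 0.712²) = 1/√0.4931 = 1.424
Proper time for N cycles: τ = N/f = 2.18×10⁸/(4.030×10⁷) = 5.409×10⁰ s = 5.409 s.
Lab-frame duration Δt = γτ = 1.424 × 5.409 = 7.704 s.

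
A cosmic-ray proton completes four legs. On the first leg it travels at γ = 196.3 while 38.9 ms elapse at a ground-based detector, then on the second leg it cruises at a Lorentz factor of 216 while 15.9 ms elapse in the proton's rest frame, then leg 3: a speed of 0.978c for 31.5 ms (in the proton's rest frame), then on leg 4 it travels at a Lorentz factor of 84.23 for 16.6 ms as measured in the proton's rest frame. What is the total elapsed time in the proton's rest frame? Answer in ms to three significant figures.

Leg 1: γ = 196.3; τ_1 = 38.9/196.3 = 0.1982 ms.
Leg 2: 15.9 ms is already measured in the proton's rest frame.
Leg 3: 31.5 ms is already measured in the proton's rest frame.
Leg 4: 16.6 ms is already measured in the proton's rest frame.
Total: 0.1982 + 15.90 + 31.50 + 16.60 ms.

τ = 64.2 ms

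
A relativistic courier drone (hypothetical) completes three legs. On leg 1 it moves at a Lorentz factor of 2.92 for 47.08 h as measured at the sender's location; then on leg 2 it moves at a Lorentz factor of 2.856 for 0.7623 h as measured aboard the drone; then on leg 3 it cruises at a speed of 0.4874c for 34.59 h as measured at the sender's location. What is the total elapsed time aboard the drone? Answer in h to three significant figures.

Leg 1: γ = 2.92; τ_1 = 47.08/2.920 = 16.12 h.
Leg 2: 0.7623 h is already measured aboard the drone.
Leg 3: γ = 1/√(1 − 0.4874²) = 1/√0.7624 = 1.145; τ_3 = 34.59/1.145 = 30.20 h.
Total: 16.12 + 0.7623 + 30.20 h.

τ = 47.1 h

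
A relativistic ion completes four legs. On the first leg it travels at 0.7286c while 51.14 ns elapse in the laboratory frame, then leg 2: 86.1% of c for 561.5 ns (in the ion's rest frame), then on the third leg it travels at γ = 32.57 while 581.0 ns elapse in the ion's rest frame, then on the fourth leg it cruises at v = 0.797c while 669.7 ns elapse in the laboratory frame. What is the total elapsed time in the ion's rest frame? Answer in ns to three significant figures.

Leg 1: γ = 1/√(1 − 0.7286²) = 1/√0.4691 = 1.460; τ_1 = 51.14/1.460 = 35.03 ns.
Leg 2: 561.5 ns is already measured in the ion's rest frame.
Leg 3: 581.0 ns is already measured in the ion's rest frame.
Leg 4: γ = 1/√(1 − 0.797²) = 1/√0.3648 = 1.656; τ_4 = 669.7/1.656 = 404.5 ns.
Total: 35.03 + 561.5 + 581.0 + 404.5 ns.

τ = 1580 ns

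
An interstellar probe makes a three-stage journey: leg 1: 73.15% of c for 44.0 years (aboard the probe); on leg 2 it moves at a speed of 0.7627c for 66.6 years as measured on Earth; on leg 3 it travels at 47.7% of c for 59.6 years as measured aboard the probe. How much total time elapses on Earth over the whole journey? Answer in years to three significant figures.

Leg 1: β = 0.7315; γ = 1/√(1 − 0.7315²) = 1/√0.4649 = 1.467; Δt_1 = 1.467 × 44.0 = 64.53 years.
Leg 2: 66.6 years is already measured on Earth.
Leg 3: β = 0.477; γ = 1/√(1 − 0.477²) = 1/√0.7725 = 1.138; Δt_3 = 1.138 × 59.6 = 67.81 years.
Total: 64.53 + 66.60 + 67.81 years.

Δt = 199 years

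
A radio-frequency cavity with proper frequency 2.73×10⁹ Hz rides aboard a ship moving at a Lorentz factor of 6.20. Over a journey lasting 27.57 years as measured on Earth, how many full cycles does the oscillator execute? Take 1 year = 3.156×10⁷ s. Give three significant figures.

N = 3.83×10¹⁷

γ = 6.20
The oscillator's own cycle count is N = f × τ where τ is the proper time on the ship. τ = Δt/γ = 27.57/6.200 = 4.447 years = 1.403×10⁸ s.
N = 2.73×10⁹ × 1.403×10⁸ = 3.831×10¹⁷.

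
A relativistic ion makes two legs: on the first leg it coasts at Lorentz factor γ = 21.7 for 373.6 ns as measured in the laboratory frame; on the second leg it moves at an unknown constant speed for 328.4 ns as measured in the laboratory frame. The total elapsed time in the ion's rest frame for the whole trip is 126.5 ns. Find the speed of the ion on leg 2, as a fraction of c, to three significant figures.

Leg 1: γ = 21.7; τ_1 = 373.6/21.70 = 17.22 ns.
Leg 2: speed unknown; τ_2 = 328.4/γ_2.
Total proper time: 17.22 + τ_2 = 126.5, so τ_2 = 126.5 − 17.22 = 109.3 ns.
γ_2 = 328.4/109.3 = 3.005; β = √(1 − 1/γ²) = √0.8893.

β = 0.943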